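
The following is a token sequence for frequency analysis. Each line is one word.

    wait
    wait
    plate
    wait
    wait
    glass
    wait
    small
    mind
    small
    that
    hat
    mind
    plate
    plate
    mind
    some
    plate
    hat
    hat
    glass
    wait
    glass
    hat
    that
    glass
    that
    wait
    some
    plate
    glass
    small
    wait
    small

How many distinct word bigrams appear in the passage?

34 tokens → 33 bigram windows in total.
Repeated bigrams (each contributes count−1 duplicates):
  glass wait: 2
  some plate: 2
  wait glass: 2
  wait small: 2
  wait wait: 2
5 duplicate windows → 33 − 5 = 28 distinct.

28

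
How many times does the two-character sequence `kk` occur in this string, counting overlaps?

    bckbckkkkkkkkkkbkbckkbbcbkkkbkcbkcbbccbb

Sliding a length-2 window over the 40 characters (39 positions):
  position 6–7: kk
  position 7–8: kk
  position 8–9: kk
  position 9–10: kk
  position 10–11: kk
  position 11–12: kk
  position 12–13: kk
  position 13–14: kk
  position 14–15: kk
  position 20–21: kk
  … (2 more)

12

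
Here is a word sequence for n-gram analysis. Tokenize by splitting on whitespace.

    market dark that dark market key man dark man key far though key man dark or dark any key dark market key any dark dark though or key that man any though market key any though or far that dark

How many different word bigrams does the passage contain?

30

40 tokens → 39 bigram windows in total.
Repeated bigrams (each contributes count−1 duplicates):
  market key: 3
  any though: 2
  dark market: 2
  key any: 2
  key man: 2
  man dark: 2
  that dark: 2
  though or: 2
9 duplicate windows → 39 − 9 = 30 distinct.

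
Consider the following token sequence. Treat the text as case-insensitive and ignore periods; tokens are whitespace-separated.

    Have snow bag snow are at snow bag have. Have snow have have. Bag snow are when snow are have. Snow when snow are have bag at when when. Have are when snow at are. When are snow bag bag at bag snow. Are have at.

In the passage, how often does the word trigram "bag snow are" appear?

3

Scanning the 44 overlapping trigram windows for "bag snow are":
  position 3–5: bag snow are
  position 14–16: bag snow are
  position 42–44: bag snow are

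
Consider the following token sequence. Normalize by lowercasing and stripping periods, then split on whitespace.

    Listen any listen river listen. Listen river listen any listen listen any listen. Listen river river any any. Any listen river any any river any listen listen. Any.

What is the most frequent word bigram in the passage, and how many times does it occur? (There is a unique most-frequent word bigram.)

Bigram frequencies (highest first):
  any listen: 5
  listen any: 4
  listen river: 4
  listen listen: 4
  river any: 3
  any any: 3
  … (3 more, each ≤ 2)

"any listen", 5 times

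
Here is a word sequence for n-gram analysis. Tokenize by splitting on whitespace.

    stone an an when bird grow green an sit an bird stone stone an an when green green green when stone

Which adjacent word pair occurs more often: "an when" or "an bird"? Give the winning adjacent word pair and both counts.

"an when": 2 occurrences
"an bird": 1 occurrence

"an when" (2 vs 1)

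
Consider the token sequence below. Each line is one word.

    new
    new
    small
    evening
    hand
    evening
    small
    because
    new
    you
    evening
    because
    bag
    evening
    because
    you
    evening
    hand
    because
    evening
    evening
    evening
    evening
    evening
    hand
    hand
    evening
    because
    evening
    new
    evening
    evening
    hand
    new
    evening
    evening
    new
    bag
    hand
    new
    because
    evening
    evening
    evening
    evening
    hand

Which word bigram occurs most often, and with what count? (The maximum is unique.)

"evening evening", 9 times

Bigram frequencies (highest first):
  evening evening: 9
  evening hand: 5
  evening because: 3
  because evening: 3
  hand evening: 2
  you evening: 2
  … (18 more, each ≤ 2)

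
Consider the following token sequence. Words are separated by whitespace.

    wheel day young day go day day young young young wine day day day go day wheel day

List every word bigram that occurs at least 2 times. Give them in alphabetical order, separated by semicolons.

Bigram counts meeting the condition (at least 2 times):
  day day: 3
  day go: 2
  day young: 2
  go day: 2
  wheel day: 2
  young young: 2

day day; day go; day young; go day; wheel day; young young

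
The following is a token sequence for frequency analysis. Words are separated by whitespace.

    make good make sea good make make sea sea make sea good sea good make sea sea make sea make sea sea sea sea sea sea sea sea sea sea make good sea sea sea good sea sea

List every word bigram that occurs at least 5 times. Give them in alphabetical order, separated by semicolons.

make sea; sea sea

Bigram counts meeting the condition (at least 5 times):
  make sea: 6
  sea sea: 14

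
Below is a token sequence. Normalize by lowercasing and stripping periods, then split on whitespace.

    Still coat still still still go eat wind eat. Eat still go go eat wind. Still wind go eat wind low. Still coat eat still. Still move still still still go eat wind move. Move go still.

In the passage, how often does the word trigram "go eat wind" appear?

Scanning the 35 overlapping trigram windows for "go eat wind":
  position 6–8: go eat wind
  position 13–15: go eat wind
  position 18–20: go eat wind
  position 31–33: go eat wind

4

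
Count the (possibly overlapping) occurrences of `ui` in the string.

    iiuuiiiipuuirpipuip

3

Sliding a length-2 window over the 19 characters (18 positions):
  position 4–5: ui
  position 11–12: ui
  position 17–18: ui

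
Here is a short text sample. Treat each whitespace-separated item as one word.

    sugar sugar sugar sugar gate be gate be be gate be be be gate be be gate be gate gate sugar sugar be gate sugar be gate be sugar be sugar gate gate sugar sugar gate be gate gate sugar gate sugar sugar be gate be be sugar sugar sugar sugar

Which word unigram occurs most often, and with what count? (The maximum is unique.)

Unigram frequencies (highest first):
  sugar: 18
  be: 17
  gate: 16

"sugar", 18 times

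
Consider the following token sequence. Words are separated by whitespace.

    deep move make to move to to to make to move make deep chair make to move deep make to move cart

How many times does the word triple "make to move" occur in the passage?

Scanning the 20 overlapping trigram windows for "make to move":
  position 3–5: make to move
  position 9–11: make to move
  position 15–17: make to move
  position 19–21: make to move

4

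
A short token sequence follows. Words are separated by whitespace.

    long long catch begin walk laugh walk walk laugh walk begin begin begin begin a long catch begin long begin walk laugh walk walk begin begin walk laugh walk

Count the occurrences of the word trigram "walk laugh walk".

4

Scanning the 27 overlapping trigram windows for "walk laugh walk":
  position 5–7: walk laugh walk
  position 8–10: walk laugh walk
  position 21–23: walk laugh walk
  position 27–29: walk laugh walk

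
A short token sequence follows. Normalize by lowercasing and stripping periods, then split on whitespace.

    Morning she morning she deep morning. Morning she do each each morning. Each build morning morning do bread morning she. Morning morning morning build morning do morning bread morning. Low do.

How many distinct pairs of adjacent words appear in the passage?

31 tokens → 30 bigram windows in total.
Repeated bigrams (each contributes count−1 duplicates):
  morning morning: 4
  morning she: 4
  bread morning: 2
  build morning: 2
  morning do: 2
  she morning: 2
10 duplicate windows → 30 − 10 = 20 distinct.

20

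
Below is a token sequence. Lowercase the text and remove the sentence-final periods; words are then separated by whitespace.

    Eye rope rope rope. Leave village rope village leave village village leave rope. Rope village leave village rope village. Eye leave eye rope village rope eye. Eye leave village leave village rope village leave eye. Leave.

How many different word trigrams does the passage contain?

36 tokens → 34 trigram windows in total.
Repeated trigrams (each contributes count−1 duplicates):
  leave village rope: 3
  rope village leave: 3
  village leave village: 3
  village rope village: 3
8 duplicate windows → 34 − 8 = 26 distinct.

26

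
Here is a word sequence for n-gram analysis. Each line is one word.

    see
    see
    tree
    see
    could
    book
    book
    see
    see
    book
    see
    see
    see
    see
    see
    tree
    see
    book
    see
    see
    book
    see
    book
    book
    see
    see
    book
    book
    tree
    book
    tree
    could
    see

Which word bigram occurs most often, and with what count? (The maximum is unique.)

"see see", 8 times

Bigram frequencies (highest first):
  see see: 8
  book see: 5
  see book: 5
  book book: 3
  see tree: 2
  tree see: 2
  … (6 more, each ≤ 2)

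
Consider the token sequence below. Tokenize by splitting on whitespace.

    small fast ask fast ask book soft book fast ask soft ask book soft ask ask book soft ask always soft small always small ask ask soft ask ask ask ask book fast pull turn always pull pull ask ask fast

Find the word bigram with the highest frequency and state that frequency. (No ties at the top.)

Bigram frequencies (highest first):
  ask ask: 6
  ask book: 4
  soft ask: 4
  fast ask: 3
  book soft: 3
  ask fast: 2
  … (16 more, each ≤ 2)

"ask ask", 6 times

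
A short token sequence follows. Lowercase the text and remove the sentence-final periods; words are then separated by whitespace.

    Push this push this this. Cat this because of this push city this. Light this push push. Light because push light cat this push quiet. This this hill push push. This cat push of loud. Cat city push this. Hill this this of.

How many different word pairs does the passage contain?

29

43 tokens → 42 bigram windows in total.
Repeated bigrams (each contributes count−1 duplicates):
  push this: 4
  this push: 4
  this this: 3
  cat this: 2
  push light: 2
  push push: 2
  this cat: 2
  this hill: 2
13 duplicate windows → 42 − 13 = 29 distinct.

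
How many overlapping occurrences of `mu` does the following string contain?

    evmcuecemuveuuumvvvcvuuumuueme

Sliding a length-2 window over the 30 characters (29 positions):
  position 9–10: mu
  position 25–26: mu

2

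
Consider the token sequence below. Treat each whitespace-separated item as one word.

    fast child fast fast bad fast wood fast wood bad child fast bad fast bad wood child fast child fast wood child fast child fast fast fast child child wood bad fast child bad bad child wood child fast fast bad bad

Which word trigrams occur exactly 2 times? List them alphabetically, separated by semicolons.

child fast child; fast bad fast; fast fast bad

Trigram counts meeting the condition (exactly 2 times):
  child fast child: 2
  fast bad fast: 2
  fast fast bad: 2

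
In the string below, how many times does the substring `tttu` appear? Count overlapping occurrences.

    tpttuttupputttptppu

0

Sliding a length-4 window over the 19 characters (16 positions):
  (no match at any position)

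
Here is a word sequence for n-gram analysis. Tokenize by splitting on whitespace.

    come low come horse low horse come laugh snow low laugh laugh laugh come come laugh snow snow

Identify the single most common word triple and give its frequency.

Trigram frequencies (highest first):
  come laugh snow: 2
  come low come: 1
  low come horse: 1
  come horse low: 1
  horse low horse: 1
  low horse come: 1
  … (9 more, each ≤ 1)

"come laugh snow", 2 times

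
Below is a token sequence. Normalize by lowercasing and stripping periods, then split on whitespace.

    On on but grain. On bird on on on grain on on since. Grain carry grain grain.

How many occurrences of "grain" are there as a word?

Scanning the 17 tokens for "grain":
  position 4: grain
  position 10: grain
  position 14: grain
  position 16: grain
  position 17: grain

5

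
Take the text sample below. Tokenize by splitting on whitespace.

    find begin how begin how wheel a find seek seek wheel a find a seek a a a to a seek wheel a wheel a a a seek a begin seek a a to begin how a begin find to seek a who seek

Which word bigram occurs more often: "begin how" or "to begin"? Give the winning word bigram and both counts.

"begin how": 3 occurrences
"to begin": 1 occurrence

"begin how" (3 vs 1)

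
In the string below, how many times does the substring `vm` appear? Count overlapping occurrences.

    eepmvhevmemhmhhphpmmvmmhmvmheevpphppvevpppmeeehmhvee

3

Sliding a length-2 window over the 52 characters (51 positions):
  position 8–9: vm
  position 21–22: vm
  position 26–27: vm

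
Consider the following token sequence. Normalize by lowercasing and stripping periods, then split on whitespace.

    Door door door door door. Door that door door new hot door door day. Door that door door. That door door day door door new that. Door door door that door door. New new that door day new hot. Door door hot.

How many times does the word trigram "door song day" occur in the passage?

Scanning the 40 overlapping trigram windows for "door song day":
  (none found)

0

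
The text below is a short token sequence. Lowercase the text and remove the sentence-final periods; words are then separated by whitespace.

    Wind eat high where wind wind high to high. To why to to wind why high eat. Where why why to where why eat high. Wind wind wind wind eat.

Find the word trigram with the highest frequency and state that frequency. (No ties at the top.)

Trigram frequencies (highest first):
  wind wind wind: 2
  wind eat high: 1
  eat high where: 1
  high where wind: 1
  where wind wind: 1
  wind wind high: 1
  … (21 more, each ≤ 1)

"wind wind wind", 2 times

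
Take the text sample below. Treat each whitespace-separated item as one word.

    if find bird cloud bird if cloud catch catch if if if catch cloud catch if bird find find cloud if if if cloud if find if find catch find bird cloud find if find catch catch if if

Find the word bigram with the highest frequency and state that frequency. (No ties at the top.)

"if if", 5 times

Bigram frequencies (highest first):
  if if: 5
  if find: 4
  catch if: 3
  find bird: 2
  bird cloud: 2
  if cloud: 2
  … (15 more, each ≤ 2)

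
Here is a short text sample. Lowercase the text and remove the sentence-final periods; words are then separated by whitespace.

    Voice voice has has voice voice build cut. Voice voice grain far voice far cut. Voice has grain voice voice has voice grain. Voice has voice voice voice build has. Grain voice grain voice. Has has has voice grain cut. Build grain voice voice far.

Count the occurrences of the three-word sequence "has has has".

1

Scanning the 43 overlapping trigram windows for "has has has":
  position 35–37: has has has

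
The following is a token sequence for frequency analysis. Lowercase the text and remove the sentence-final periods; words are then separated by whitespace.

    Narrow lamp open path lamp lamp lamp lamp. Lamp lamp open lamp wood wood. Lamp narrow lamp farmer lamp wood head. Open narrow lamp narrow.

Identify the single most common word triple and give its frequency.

"lamp lamp lamp", 4 times

Trigram frequencies (highest first):
  lamp lamp lamp: 4
  narrow lamp open: 1
  lamp open path: 1
  open path lamp: 1
  path lamp lamp: 1
  lamp lamp open: 1
  … (14 more, each ≤ 1)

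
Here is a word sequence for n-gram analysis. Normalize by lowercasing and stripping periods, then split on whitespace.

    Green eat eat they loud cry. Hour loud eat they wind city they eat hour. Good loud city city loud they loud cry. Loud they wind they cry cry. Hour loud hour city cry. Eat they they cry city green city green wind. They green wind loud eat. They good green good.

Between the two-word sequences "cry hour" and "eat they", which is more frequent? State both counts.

"cry hour": 2 occurrences
"eat they": 4 occurrences

"eat they" (4 vs 2)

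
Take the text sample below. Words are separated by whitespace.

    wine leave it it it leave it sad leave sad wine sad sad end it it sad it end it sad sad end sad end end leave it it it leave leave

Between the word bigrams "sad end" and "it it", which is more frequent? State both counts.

"sad end": 3 occurrences
"it it": 5 occurrences

"it it" (5 vs 3)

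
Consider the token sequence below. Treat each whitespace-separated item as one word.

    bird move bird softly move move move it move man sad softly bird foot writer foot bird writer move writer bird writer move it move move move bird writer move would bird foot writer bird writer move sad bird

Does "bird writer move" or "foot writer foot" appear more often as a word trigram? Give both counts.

"bird writer move" (4 vs 1)

"bird writer move": 4 occurrences
"foot writer foot": 1 occurrence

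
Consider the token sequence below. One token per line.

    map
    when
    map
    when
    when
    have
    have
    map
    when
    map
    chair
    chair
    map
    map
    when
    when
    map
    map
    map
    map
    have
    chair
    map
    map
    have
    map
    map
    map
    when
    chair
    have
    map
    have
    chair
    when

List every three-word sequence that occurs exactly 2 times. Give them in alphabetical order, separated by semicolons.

Trigram counts meeting the condition (exactly 2 times):
  chair map map: 2
  map have chair: 2
  map map have: 2
  map map when: 2
  map when map: 2
  map when when: 2

chair map map; map have chair; map map have; map map when; map when map; map when when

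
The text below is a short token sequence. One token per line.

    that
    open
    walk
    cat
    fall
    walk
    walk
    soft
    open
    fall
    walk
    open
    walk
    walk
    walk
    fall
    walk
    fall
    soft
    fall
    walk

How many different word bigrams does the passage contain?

21 tokens → 20 bigram windows in total.
Repeated bigrams (each contributes count−1 duplicates):
  fall walk: 4
  walk walk: 3
  open walk: 2
  walk fall: 2
7 duplicate windows → 20 − 7 = 13 distinct.

13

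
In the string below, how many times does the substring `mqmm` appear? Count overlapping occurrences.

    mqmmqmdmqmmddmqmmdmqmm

Sliding a length-4 window over the 22 characters (19 positions):
  position 1–4: mqmm
  position 8–11: mqmm
  position 14–17: mqmm
  position 19–22: mqmm

4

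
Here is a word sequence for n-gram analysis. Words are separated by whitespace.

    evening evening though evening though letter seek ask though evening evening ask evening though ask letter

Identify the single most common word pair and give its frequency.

"evening though", 3 times

Bigram frequencies (highest first):
  evening though: 3
  evening evening: 2
  though evening: 2
  though letter: 1
  letter seek: 1
  seek ask: 1
  … (5 more, each ≤ 1)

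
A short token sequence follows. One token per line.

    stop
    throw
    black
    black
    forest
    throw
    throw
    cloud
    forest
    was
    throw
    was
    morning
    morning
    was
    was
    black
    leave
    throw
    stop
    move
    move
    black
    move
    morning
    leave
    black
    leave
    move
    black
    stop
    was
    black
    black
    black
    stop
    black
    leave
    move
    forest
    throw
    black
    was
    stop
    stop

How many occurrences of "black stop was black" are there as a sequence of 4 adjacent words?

Scanning the 42 overlapping 4-gram windows for "black stop was black":
  position 30–33: black stop was black

1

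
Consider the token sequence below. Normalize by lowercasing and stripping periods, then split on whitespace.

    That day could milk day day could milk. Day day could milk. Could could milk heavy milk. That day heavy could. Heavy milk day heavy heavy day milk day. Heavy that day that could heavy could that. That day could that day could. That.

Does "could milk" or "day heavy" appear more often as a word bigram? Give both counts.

"could milk": 4 occurrences
"day heavy": 3 occurrences

"could milk" (4 vs 3)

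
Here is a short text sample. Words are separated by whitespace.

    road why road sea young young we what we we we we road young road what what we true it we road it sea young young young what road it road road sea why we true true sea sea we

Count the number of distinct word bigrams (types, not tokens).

29

40 tokens → 39 bigram windows in total.
Repeated bigrams (each contributes count−1 duplicates):
  we we: 3
  young young: 3
  road it: 2
  road sea: 2
  sea young: 2
  we road: 2
  we true: 2
  what we: 2
10 duplicate windows → 39 − 10 = 29 distinct.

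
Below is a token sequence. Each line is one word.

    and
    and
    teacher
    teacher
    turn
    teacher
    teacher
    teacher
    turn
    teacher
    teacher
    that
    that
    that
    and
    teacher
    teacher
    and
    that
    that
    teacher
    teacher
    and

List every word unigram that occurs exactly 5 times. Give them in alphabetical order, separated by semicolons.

and; that

Unigram counts meeting the condition (exactly 5 times):
  and: 5
  that: 5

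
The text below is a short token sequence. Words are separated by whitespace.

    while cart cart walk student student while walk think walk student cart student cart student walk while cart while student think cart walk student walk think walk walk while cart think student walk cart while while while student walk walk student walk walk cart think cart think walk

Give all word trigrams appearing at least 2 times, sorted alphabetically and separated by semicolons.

cart walk student; student cart student; student walk walk; walk student walk; walk think walk; walk while cart

Trigram counts meeting the condition (at least 2 times):
  cart walk student: 2
  student cart student: 2
  student walk walk: 2
  walk student walk: 2
  walk think walk: 2
  walk while cart: 2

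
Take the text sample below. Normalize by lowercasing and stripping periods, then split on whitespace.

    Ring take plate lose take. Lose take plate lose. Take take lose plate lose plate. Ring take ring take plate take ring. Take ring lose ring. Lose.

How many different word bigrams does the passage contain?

27 tokens → 26 bigram windows in total.
Repeated bigrams (each contributes count−1 duplicates):
  ring take: 4
  lose take: 3
  plate lose: 3
  take plate: 3
  take ring: 3
  lose plate: 2
  ring lose: 2
  take lose: 2
14 duplicate windows → 26 − 14 = 12 distinct.

12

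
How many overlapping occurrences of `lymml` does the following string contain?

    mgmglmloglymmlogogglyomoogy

Sliding a length-5 window over the 27 characters (23 positions):
  position 10–14: lymml

1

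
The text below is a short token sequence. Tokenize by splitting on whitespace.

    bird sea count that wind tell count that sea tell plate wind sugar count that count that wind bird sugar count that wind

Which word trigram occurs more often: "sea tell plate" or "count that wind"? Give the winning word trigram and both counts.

"count that wind" (3 vs 1)

"sea tell plate": 1 occurrence
"count that wind": 3 occurrences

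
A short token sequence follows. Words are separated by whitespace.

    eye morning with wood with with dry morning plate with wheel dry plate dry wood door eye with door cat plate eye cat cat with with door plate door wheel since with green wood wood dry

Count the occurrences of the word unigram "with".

8

Scanning the 36 tokens for "with":
  position 3: with
  position 5: with
  position 6: with
  position 10: with
  position 18: with
  position 25: with
  position 26: with
  position 32: with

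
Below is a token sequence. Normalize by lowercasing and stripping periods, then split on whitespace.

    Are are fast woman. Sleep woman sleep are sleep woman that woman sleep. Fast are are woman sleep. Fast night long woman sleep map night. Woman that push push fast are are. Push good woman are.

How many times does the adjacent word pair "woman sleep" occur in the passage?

5

Scanning the 35 overlapping bigram windows for "woman sleep":
  position 4–5: woman sleep
  position 6–7: woman sleep
  position 12–13: woman sleep
  position 17–18: woman sleep
  position 22–23: woman sleep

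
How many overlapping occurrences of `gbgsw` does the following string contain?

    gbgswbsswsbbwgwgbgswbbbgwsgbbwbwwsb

Sliding a length-5 window over the 35 characters (31 positions):
  position 1–5: gbgsw
  position 16–20: gbgsw

2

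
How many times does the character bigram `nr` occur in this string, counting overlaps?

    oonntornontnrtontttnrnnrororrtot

3

Sliding a length-2 window over the 32 characters (31 positions):
  position 12–13: nr
  position 20–21: nr
  position 23–24: nr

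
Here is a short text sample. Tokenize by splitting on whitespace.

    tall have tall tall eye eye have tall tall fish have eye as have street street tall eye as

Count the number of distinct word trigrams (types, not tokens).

16

19 tokens → 17 trigram windows in total.
Repeated trigrams (each contributes count−1 duplicates):
  have tall tall: 2
1 duplicate windows → 17 − 1 = 16 distinct.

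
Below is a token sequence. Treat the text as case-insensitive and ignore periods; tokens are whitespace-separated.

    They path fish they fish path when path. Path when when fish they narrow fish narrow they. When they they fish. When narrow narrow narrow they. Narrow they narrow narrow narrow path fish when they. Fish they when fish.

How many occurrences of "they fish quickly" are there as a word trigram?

Scanning the 37 overlapping trigram windows for "they fish quickly":
  (none found)

0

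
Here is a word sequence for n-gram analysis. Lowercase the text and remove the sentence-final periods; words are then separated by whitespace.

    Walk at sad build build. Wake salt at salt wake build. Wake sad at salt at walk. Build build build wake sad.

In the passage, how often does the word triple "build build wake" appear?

2

Scanning the 20 overlapping trigram windows for "build build wake":
  position 4–6: build build wake
  position 19–21: build build wake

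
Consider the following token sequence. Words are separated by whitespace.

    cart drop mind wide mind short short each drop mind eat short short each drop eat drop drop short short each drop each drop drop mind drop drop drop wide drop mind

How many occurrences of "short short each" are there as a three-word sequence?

3

Scanning the 30 overlapping trigram windows for "short short each":
  position 6–8: short short each
  position 12–14: short short each
  position 19–21: short short each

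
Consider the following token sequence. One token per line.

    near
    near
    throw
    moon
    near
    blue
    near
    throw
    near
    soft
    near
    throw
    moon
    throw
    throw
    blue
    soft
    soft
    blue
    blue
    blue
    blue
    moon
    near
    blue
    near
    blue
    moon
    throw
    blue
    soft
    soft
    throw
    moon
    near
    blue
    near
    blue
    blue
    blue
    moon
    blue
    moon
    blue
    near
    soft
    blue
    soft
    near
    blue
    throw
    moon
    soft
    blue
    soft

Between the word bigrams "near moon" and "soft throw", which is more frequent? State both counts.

"near moon": 0 occurrences
"soft throw": 1 occurrence

"soft throw" (1 vs 0)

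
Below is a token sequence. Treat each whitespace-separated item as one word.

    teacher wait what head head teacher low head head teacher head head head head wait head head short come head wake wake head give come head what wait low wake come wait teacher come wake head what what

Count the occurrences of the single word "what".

4

Scanning the 38 tokens for "what":
  position 3: what
  position 27: what
  position 37: what
  position 38: what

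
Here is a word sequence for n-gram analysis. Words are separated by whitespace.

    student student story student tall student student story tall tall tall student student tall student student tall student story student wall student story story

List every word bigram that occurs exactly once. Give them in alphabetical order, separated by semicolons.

story story; story tall; student wall; wall student

Bigram counts meeting the condition (exactly once):
  story story: 1
  story tall: 1
  student wall: 1
  wall student: 1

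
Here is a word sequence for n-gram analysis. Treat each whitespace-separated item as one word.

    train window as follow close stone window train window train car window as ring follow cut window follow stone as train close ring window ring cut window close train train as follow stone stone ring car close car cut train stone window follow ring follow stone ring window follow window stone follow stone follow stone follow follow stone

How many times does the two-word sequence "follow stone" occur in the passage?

6

Scanning the 57 overlapping bigram windows for "follow stone":
  position 18–19: follow stone
  position 32–33: follow stone
  position 45–46: follow stone
  position 52–53: follow stone
  position 54–55: follow stone
  position 57–58: follow stone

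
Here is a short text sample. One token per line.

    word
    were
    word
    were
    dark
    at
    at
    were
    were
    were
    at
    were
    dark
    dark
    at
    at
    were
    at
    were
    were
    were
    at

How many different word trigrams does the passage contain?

14

22 tokens → 20 trigram windows in total.
Repeated trigrams (each contributes count−1 duplicates):
  at at were: 2
  at were were: 2
  dark at at: 2
  were at were: 2
  were were at: 2
  were were were: 2
6 duplicate windows → 20 − 6 = 14 distinct.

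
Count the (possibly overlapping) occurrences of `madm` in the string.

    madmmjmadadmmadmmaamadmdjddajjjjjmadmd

4

Sliding a length-4 window over the 38 characters (35 positions):
  position 1–4: madm
  position 13–16: madm
  position 20–23: madm
  position 34–37: madm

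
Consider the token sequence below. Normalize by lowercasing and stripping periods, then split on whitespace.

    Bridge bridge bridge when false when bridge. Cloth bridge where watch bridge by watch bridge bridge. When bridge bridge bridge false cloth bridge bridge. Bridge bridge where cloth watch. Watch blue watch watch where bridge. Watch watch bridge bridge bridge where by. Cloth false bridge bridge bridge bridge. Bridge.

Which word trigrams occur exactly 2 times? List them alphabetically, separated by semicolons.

bridge bridge when; bridge bridge where; watch bridge bridge

Trigram counts meeting the condition (exactly 2 times):
  bridge bridge when: 2
  bridge bridge where: 2
  watch bridge bridge: 2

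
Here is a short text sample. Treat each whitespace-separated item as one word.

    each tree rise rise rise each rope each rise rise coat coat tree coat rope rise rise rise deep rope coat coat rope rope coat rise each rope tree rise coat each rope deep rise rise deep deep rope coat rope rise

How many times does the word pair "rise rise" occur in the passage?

Scanning the 41 overlapping bigram windows for "rise rise":
  position 3–4: rise rise
  position 4–5: rise rise
  position 9–10: rise rise
  position 16–17: rise rise
  position 17–18: rise rise
  position 35–36: rise rise

6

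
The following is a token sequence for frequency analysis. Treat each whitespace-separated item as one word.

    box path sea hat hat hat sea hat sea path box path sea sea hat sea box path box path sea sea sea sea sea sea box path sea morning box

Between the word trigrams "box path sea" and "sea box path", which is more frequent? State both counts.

"box path sea" (4 vs 2)

"box path sea": 4 occurrences
"sea box path": 2 occurrences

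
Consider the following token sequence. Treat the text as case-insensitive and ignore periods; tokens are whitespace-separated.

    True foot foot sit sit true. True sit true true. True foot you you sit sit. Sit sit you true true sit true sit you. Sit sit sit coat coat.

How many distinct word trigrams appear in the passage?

22

30 tokens → 28 trigram windows in total.
Repeated trigrams (each contributes count−1 duplicates):
  sit sit sit: 3
  sit true true: 2
  true sit true: 2
  true true sit: 2
  you sit sit: 2
6 duplicate windows → 28 − 6 = 22 distinct.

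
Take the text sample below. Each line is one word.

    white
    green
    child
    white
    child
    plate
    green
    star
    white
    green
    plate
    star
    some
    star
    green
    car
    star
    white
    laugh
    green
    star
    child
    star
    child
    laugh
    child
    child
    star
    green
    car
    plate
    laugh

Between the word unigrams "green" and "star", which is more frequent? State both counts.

"green": 6 occurrences
"star": 7 occurrences

"star" (7 vs 6)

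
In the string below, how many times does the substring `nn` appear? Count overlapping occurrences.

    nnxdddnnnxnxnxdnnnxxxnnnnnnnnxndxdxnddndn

Sliding a length-2 window over the 41 characters (40 positions):
  position 1–2: nn
  position 7–8: nn
  position 8–9: nn
  position 16–17: nn
  position 17–18: nn
  position 22–23: nn
  position 23–24: nn
  position 24–25: nn
  position 25–26: nn
  position 26–27: nn
  … (2 more)

12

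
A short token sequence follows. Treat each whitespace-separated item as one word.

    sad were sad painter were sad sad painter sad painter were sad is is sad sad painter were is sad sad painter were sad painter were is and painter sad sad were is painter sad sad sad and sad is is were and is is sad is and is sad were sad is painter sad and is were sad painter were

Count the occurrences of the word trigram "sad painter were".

Scanning the 59 overlapping trigram windows for "sad painter were":
  position 3–5: sad painter were
  position 9–11: sad painter were
  position 16–18: sad painter were
  position 21–23: sad painter were
  position 24–26: sad painter were
  position 59–61: sad painter were

6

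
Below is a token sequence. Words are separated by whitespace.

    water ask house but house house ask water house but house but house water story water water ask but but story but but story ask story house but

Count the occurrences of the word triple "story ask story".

Scanning the 26 overlapping trigram windows for "story ask story":
  position 24–26: story ask story

1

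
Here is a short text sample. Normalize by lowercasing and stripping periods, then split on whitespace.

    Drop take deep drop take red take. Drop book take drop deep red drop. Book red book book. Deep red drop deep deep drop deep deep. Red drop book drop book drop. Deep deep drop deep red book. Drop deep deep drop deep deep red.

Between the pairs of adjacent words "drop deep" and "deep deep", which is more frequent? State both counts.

"drop deep" (7 vs 5)

"drop deep": 7 occurrences
"deep deep": 5 occurrences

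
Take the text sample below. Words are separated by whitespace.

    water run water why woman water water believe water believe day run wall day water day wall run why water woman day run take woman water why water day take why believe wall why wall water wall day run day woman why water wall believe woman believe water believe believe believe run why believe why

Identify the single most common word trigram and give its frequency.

Trigram frequencies (highest first):
  believe water believe: 2
  water run water: 1
  run water why: 1
  water why woman: 1
  why woman water: 1
  woman water water: 1
  … (46 more, each ≤ 1)

"believe water believe", 2 times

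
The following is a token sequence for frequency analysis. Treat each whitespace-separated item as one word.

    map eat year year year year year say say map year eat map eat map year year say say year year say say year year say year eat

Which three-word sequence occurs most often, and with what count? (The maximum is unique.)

"year year say", 4 times

Trigram frequencies (highest first):
  year year say: 4
  year year year: 3
  year say say: 3
  say say year: 2
  say year year: 2
  map eat year: 1
  … (11 more, each ≤ 1)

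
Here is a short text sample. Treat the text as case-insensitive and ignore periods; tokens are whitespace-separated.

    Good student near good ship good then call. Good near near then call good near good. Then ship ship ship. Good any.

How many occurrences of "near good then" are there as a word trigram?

1

Scanning the 20 overlapping trigram windows for "near good then":
  position 15–17: near good then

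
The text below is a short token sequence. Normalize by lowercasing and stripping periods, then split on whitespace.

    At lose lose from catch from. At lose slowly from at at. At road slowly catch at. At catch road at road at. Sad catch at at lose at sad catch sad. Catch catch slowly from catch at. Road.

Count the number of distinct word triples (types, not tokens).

39 tokens → 37 trigram windows in total.
Repeated trigrams (each contributes count−1 duplicates):
  at sad catch: 2
  catch at at: 2
2 duplicate windows → 37 − 2 = 35 distinct.

35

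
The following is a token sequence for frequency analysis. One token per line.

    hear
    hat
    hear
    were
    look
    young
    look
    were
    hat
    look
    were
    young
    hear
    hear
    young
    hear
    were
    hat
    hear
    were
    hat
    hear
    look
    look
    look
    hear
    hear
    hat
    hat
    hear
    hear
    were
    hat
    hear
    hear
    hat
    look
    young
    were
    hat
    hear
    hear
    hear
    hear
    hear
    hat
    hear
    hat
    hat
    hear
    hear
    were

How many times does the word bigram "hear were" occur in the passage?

5

Scanning the 51 overlapping bigram windows for "hear were":
  position 3–4: hear were
  position 16–17: hear were
  position 19–20: hear were
  position 31–32: hear were
  position 51–52: hear were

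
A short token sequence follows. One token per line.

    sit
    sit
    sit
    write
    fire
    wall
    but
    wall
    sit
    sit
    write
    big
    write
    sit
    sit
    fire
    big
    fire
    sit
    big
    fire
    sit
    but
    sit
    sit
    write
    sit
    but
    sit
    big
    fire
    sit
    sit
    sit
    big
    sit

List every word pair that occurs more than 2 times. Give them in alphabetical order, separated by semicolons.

Bigram counts meeting the condition (more than 2 times):
  big fire: 3
  fire sit: 3
  sit big: 3
  sit sit: 7
  sit write: 3

big fire; fire sit; sit big; sit sit; sit write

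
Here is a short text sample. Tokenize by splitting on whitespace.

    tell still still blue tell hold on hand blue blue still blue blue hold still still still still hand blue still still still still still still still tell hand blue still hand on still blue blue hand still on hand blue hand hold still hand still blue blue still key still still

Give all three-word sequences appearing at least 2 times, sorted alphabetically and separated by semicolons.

Trigram counts meeting the condition (at least 2 times):
  blue blue still: 2
  hand blue still: 2
  on hand blue: 2
  still blue blue: 3
  still still still: 7

blue blue still; hand blue still; on hand blue; still blue blue; still still still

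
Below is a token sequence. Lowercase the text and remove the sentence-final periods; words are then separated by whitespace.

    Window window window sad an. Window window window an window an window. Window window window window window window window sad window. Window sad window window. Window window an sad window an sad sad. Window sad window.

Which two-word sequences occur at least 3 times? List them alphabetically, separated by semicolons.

an window; sad window; window an; window sad; window window

Bigram counts meeting the condition (at least 3 times):
  an window: 3
  sad window: 5
  window an: 4
  window sad: 4
  window window: 15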